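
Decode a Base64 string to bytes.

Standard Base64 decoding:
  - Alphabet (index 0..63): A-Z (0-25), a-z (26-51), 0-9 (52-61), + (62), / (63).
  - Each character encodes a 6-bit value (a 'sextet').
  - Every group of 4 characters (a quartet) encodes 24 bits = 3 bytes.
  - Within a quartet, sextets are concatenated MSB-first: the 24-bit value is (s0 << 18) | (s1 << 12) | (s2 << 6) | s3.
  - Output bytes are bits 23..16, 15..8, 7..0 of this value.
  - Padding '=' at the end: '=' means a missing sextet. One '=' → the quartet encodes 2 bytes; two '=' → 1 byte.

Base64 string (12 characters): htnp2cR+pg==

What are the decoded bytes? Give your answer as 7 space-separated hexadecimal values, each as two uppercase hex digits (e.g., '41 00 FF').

Answer: 86 D9 E9 D9 C4 7E A6

Derivation:
After char 0 ('h'=33): chars_in_quartet=1 acc=0x21 bytes_emitted=0
After char 1 ('t'=45): chars_in_quartet=2 acc=0x86D bytes_emitted=0
After char 2 ('n'=39): chars_in_quartet=3 acc=0x21B67 bytes_emitted=0
After char 3 ('p'=41): chars_in_quartet=4 acc=0x86D9E9 -> emit 86 D9 E9, reset; bytes_emitted=3
After char 4 ('2'=54): chars_in_quartet=1 acc=0x36 bytes_emitted=3
After char 5 ('c'=28): chars_in_quartet=2 acc=0xD9C bytes_emitted=3
After char 6 ('R'=17): chars_in_quartet=3 acc=0x36711 bytes_emitted=3
After char 7 ('+'=62): chars_in_quartet=4 acc=0xD9C47E -> emit D9 C4 7E, reset; bytes_emitted=6
After char 8 ('p'=41): chars_in_quartet=1 acc=0x29 bytes_emitted=6
After char 9 ('g'=32): chars_in_quartet=2 acc=0xA60 bytes_emitted=6
Padding '==': partial quartet acc=0xA60 -> emit A6; bytes_emitted=7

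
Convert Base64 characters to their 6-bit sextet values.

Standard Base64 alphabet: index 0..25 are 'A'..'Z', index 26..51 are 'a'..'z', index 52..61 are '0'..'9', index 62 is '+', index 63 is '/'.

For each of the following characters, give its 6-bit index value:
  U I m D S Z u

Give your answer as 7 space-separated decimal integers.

'U': A..Z range, ord('U') − ord('A') = 20
'I': A..Z range, ord('I') − ord('A') = 8
'm': a..z range, 26 + ord('m') − ord('a') = 38
'D': A..Z range, ord('D') − ord('A') = 3
'S': A..Z range, ord('S') − ord('A') = 18
'Z': A..Z range, ord('Z') − ord('A') = 25
'u': a..z range, 26 + ord('u') − ord('a') = 46

Answer: 20 8 38 3 18 25 46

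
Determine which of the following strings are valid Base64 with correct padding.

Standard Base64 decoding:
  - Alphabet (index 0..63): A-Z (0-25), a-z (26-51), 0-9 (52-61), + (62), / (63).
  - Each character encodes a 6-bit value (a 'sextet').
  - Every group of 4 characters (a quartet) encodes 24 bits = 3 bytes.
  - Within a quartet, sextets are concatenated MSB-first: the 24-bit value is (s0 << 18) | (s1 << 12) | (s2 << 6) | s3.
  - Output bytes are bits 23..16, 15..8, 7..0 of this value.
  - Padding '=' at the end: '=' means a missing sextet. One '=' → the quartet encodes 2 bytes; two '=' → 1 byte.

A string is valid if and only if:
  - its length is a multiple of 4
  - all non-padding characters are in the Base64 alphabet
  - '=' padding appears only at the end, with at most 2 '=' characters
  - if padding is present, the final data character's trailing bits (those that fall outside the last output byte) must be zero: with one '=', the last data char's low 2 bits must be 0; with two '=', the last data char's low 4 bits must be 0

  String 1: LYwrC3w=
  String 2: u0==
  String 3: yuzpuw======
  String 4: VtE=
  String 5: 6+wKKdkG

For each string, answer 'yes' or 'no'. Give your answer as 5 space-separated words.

String 1: 'LYwrC3w=' → valid
String 2: 'u0==' → invalid (bad trailing bits)
String 3: 'yuzpuw======' → invalid (6 pad chars (max 2))
String 4: 'VtE=' → valid
String 5: '6+wKKdkG' → valid

Answer: yes no no yes yes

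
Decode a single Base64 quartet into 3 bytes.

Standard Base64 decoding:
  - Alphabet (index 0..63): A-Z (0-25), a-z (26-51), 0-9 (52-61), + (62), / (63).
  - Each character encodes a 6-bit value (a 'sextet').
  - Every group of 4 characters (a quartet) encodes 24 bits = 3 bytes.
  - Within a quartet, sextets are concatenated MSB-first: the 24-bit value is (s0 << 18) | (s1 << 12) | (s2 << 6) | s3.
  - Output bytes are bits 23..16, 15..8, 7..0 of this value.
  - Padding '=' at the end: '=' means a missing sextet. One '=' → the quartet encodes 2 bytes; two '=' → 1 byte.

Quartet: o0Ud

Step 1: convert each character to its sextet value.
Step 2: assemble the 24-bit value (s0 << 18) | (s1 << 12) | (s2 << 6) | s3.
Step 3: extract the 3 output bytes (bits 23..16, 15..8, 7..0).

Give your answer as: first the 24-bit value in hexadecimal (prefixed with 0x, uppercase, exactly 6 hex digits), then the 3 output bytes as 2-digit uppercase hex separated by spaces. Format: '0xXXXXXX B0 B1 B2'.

Answer: 0xA3451D A3 45 1D

Derivation:
Sextets: o=40, 0=52, U=20, d=29
24-bit: (40<<18) | (52<<12) | (20<<6) | 29
      = 0xA00000 | 0x034000 | 0x000500 | 0x00001D
      = 0xA3451D
Bytes: (v>>16)&0xFF=A3, (v>>8)&0xFF=45, v&0xFF=1D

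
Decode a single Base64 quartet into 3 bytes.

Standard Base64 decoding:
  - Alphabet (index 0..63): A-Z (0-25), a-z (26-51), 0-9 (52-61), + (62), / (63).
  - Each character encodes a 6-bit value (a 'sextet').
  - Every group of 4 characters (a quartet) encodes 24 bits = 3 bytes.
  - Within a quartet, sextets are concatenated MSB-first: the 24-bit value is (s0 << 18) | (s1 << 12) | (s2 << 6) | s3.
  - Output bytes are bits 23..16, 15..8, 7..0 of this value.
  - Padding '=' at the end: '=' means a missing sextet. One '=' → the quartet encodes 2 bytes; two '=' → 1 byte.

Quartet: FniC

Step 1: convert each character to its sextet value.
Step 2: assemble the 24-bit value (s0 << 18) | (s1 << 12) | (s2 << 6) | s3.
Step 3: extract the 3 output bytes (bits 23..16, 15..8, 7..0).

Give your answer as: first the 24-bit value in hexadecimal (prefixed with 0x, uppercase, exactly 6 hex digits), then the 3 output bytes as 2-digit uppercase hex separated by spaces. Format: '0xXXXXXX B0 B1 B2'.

Sextets: F=5, n=39, i=34, C=2
24-bit: (5<<18) | (39<<12) | (34<<6) | 2
      = 0x140000 | 0x027000 | 0x000880 | 0x000002
      = 0x167882
Bytes: (v>>16)&0xFF=16, (v>>8)&0xFF=78, v&0xFF=82

Answer: 0x167882 16 78 82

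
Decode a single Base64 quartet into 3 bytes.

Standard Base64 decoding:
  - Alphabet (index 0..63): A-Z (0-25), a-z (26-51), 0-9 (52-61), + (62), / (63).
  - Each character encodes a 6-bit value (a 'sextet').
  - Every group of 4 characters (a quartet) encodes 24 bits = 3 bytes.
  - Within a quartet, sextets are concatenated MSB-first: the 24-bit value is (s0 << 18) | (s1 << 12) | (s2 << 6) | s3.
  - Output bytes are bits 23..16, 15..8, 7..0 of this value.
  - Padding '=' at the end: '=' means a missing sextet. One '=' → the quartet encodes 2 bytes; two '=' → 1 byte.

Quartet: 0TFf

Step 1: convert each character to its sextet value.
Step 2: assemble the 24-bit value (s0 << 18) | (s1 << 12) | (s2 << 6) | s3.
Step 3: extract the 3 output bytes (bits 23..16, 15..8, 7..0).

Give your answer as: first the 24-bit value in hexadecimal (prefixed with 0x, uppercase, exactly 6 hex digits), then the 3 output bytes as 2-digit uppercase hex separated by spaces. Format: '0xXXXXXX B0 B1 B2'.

Answer: 0xD1315F D1 31 5F

Derivation:
Sextets: 0=52, T=19, F=5, f=31
24-bit: (52<<18) | (19<<12) | (5<<6) | 31
      = 0xD00000 | 0x013000 | 0x000140 | 0x00001F
      = 0xD1315F
Bytes: (v>>16)&0xFF=D1, (v>>8)&0xFF=31, v&0xFF=5F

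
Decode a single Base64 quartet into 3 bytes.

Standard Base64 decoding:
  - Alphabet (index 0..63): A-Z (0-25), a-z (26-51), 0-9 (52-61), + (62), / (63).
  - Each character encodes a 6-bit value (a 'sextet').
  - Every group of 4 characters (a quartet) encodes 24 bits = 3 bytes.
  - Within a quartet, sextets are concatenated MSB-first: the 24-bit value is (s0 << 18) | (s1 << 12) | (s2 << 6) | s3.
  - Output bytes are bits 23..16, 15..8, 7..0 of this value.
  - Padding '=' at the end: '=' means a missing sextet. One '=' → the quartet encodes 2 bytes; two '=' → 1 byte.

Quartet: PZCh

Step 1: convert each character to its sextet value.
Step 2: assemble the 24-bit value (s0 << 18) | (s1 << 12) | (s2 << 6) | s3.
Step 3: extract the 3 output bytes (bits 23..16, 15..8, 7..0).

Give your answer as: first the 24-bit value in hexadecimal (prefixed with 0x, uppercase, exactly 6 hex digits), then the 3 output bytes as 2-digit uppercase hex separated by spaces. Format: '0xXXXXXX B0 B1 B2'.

Sextets: P=15, Z=25, C=2, h=33
24-bit: (15<<18) | (25<<12) | (2<<6) | 33
      = 0x3C0000 | 0x019000 | 0x000080 | 0x000021
      = 0x3D90A1
Bytes: (v>>16)&0xFF=3D, (v>>8)&0xFF=90, v&0xFF=A1

Answer: 0x3D90A1 3D 90 A1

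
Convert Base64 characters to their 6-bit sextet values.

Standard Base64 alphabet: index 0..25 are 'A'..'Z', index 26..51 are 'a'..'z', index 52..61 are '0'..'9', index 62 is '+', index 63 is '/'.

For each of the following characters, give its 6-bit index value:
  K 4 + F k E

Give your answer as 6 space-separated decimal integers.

Answer: 10 56 62 5 36 4

Derivation:
'K': A..Z range, ord('K') − ord('A') = 10
'4': 0..9 range, 52 + ord('4') − ord('0') = 56
'+': index 62
'F': A..Z range, ord('F') − ord('A') = 5
'k': a..z range, 26 + ord('k') − ord('a') = 36
'E': A..Z range, ord('E') − ord('A') = 4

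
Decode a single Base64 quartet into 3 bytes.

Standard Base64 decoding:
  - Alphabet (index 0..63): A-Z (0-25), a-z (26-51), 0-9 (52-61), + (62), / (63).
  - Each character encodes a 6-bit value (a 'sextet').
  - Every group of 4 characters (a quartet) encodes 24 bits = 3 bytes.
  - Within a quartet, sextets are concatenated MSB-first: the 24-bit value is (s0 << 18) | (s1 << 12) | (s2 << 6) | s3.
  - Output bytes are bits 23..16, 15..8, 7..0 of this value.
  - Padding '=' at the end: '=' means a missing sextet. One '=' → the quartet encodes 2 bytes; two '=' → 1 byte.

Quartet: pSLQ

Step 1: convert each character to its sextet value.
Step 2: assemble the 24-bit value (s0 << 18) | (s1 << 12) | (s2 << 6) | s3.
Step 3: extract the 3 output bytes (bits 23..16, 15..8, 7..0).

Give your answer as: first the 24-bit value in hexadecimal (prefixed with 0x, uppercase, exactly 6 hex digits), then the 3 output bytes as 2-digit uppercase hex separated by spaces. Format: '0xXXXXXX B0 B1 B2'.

Sextets: p=41, S=18, L=11, Q=16
24-bit: (41<<18) | (18<<12) | (11<<6) | 16
      = 0xA40000 | 0x012000 | 0x0002C0 | 0x000010
      = 0xA522D0
Bytes: (v>>16)&0xFF=A5, (v>>8)&0xFF=22, v&0xFF=D0

Answer: 0xA522D0 A5 22 D0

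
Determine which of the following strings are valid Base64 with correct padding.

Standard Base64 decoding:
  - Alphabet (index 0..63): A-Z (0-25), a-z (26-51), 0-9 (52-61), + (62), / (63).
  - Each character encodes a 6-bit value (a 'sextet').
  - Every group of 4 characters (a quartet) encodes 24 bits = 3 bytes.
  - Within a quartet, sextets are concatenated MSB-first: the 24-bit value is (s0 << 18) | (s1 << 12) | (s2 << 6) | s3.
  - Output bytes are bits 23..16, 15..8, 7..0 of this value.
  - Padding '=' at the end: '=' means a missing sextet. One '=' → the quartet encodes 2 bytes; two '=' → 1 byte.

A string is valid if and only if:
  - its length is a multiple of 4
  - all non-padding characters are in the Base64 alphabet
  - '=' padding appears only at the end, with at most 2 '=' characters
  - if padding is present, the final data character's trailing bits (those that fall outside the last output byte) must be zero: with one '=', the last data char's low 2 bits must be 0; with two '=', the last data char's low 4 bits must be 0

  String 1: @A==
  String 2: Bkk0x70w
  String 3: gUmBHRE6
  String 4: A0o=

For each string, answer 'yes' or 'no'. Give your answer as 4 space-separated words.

String 1: '@A==' → invalid (bad char(s): ['@'])
String 2: 'Bkk0x70w' → valid
String 3: 'gUmBHRE6' → valid
String 4: 'A0o=' → valid

Answer: no yes yes yes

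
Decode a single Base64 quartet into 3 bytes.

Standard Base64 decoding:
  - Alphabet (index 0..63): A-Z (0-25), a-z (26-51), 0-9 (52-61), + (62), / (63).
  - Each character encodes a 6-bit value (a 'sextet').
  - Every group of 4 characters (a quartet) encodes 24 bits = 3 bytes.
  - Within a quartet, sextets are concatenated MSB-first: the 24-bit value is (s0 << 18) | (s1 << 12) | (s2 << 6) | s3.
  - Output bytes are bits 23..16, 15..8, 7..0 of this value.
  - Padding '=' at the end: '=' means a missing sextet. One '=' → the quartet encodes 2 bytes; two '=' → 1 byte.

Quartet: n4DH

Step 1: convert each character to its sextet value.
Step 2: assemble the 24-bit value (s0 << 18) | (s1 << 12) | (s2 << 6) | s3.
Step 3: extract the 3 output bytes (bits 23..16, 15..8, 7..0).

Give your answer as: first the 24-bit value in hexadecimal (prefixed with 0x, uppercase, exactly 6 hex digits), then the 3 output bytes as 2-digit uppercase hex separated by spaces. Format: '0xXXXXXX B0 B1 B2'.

Answer: 0x9F80C7 9F 80 C7

Derivation:
Sextets: n=39, 4=56, D=3, H=7
24-bit: (39<<18) | (56<<12) | (3<<6) | 7
      = 0x9C0000 | 0x038000 | 0x0000C0 | 0x000007
      = 0x9F80C7
Bytes: (v>>16)&0xFF=9F, (v>>8)&0xFF=80, v&0xFF=C7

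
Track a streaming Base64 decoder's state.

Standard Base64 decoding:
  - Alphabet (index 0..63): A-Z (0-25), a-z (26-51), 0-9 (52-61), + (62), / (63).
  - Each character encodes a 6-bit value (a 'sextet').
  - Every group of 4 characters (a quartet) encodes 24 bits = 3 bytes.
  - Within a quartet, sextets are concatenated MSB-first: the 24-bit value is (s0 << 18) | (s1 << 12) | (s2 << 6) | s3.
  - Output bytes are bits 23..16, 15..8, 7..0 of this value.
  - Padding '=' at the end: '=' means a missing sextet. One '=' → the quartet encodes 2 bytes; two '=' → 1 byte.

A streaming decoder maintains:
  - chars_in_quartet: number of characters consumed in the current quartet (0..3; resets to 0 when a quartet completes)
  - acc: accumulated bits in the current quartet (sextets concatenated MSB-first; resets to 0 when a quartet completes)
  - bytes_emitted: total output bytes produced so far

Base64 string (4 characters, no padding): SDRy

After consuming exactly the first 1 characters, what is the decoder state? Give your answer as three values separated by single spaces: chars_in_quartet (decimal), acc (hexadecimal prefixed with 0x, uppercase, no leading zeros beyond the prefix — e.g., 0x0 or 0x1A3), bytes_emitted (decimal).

Answer: 1 0x12 0

Derivation:
After char 0 ('S'=18): chars_in_quartet=1 acc=0x12 bytes_emitted=0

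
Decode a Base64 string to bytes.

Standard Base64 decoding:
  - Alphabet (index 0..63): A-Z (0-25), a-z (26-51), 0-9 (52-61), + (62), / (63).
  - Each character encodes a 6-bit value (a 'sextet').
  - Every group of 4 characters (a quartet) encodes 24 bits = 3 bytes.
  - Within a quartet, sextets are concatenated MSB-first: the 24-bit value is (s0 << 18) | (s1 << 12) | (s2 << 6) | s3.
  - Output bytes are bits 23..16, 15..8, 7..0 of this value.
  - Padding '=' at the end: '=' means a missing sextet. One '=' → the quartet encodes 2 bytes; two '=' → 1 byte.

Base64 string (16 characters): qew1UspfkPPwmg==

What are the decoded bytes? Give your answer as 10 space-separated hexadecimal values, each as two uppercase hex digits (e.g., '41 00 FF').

Answer: A9 EC 35 52 CA 5F 90 F3 F0 9A

Derivation:
After char 0 ('q'=42): chars_in_quartet=1 acc=0x2A bytes_emitted=0
After char 1 ('e'=30): chars_in_quartet=2 acc=0xA9E bytes_emitted=0
After char 2 ('w'=48): chars_in_quartet=3 acc=0x2A7B0 bytes_emitted=0
After char 3 ('1'=53): chars_in_quartet=4 acc=0xA9EC35 -> emit A9 EC 35, reset; bytes_emitted=3
After char 4 ('U'=20): chars_in_quartet=1 acc=0x14 bytes_emitted=3
After char 5 ('s'=44): chars_in_quartet=2 acc=0x52C bytes_emitted=3
After char 6 ('p'=41): chars_in_quartet=3 acc=0x14B29 bytes_emitted=3
After char 7 ('f'=31): chars_in_quartet=4 acc=0x52CA5F -> emit 52 CA 5F, reset; bytes_emitted=6
After char 8 ('k'=36): chars_in_quartet=1 acc=0x24 bytes_emitted=6
After char 9 ('P'=15): chars_in_quartet=2 acc=0x90F bytes_emitted=6
After char 10 ('P'=15): chars_in_quartet=3 acc=0x243CF bytes_emitted=6
After char 11 ('w'=48): chars_in_quartet=4 acc=0x90F3F0 -> emit 90 F3 F0, reset; bytes_emitted=9
After char 12 ('m'=38): chars_in_quartet=1 acc=0x26 bytes_emitted=9
After char 13 ('g'=32): chars_in_quartet=2 acc=0x9A0 bytes_emitted=9
Padding '==': partial quartet acc=0x9A0 -> emit 9A; bytes_emitted=10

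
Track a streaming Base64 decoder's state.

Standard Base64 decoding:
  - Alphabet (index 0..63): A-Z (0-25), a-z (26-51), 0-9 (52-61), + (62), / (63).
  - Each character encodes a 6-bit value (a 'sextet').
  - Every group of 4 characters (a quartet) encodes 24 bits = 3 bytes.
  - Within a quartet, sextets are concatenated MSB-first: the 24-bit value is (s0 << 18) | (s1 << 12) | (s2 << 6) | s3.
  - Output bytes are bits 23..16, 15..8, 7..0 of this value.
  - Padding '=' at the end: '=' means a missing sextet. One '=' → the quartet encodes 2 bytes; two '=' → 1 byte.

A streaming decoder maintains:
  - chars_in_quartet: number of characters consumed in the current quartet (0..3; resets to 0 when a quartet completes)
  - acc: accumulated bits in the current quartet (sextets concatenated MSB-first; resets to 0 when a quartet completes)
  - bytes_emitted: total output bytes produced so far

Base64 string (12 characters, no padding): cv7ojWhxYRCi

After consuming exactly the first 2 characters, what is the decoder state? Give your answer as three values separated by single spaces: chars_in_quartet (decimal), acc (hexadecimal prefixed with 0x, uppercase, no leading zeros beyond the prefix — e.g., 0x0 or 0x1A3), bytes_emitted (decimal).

Answer: 2 0x72F 0

Derivation:
After char 0 ('c'=28): chars_in_quartet=1 acc=0x1C bytes_emitted=0
After char 1 ('v'=47): chars_in_quartet=2 acc=0x72F bytes_emitted=0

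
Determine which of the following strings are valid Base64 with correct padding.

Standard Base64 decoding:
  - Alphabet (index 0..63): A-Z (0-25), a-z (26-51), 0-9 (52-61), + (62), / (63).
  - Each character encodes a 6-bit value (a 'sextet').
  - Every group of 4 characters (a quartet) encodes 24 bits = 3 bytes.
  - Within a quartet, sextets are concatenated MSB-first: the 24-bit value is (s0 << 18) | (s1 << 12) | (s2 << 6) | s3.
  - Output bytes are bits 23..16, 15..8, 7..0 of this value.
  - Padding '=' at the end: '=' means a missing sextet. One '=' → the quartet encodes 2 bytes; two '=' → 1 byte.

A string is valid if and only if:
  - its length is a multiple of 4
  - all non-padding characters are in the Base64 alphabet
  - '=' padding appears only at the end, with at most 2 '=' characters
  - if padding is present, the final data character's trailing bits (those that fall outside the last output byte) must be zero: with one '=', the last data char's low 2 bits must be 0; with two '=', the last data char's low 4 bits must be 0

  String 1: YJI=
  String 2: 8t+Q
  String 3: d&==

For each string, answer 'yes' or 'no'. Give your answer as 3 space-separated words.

Answer: yes yes no

Derivation:
String 1: 'YJI=' → valid
String 2: '8t+Q' → valid
String 3: 'd&==' → invalid (bad char(s): ['&'])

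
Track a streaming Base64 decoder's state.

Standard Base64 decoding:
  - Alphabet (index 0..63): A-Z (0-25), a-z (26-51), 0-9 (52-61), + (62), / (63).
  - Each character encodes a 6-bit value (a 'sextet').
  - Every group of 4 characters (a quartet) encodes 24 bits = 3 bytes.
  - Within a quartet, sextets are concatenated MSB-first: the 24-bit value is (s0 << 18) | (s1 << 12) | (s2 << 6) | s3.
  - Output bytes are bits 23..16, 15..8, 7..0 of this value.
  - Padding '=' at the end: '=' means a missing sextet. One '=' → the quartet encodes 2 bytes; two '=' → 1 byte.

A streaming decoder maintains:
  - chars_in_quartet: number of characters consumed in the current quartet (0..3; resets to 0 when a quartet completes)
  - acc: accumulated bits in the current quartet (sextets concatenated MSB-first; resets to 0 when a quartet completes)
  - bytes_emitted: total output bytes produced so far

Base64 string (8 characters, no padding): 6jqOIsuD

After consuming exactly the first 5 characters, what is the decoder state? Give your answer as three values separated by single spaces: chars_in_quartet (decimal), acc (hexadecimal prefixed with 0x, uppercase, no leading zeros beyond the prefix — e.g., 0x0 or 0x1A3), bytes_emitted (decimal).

Answer: 1 0x8 3

Derivation:
After char 0 ('6'=58): chars_in_quartet=1 acc=0x3A bytes_emitted=0
After char 1 ('j'=35): chars_in_quartet=2 acc=0xEA3 bytes_emitted=0
After char 2 ('q'=42): chars_in_quartet=3 acc=0x3A8EA bytes_emitted=0
After char 3 ('O'=14): chars_in_quartet=4 acc=0xEA3A8E -> emit EA 3A 8E, reset; bytes_emitted=3
After char 4 ('I'=8): chars_in_quartet=1 acc=0x8 bytes_emitted=3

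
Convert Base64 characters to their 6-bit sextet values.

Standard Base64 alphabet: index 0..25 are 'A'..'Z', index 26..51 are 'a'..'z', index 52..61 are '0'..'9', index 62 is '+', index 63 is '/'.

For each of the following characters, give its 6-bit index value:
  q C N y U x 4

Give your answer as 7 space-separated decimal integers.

Answer: 42 2 13 50 20 49 56

Derivation:
'q': a..z range, 26 + ord('q') − ord('a') = 42
'C': A..Z range, ord('C') − ord('A') = 2
'N': A..Z range, ord('N') − ord('A') = 13
'y': a..z range, 26 + ord('y') − ord('a') = 50
'U': A..Z range, ord('U') − ord('A') = 20
'x': a..z range, 26 + ord('x') − ord('a') = 49
'4': 0..9 range, 52 + ord('4') − ord('0') = 56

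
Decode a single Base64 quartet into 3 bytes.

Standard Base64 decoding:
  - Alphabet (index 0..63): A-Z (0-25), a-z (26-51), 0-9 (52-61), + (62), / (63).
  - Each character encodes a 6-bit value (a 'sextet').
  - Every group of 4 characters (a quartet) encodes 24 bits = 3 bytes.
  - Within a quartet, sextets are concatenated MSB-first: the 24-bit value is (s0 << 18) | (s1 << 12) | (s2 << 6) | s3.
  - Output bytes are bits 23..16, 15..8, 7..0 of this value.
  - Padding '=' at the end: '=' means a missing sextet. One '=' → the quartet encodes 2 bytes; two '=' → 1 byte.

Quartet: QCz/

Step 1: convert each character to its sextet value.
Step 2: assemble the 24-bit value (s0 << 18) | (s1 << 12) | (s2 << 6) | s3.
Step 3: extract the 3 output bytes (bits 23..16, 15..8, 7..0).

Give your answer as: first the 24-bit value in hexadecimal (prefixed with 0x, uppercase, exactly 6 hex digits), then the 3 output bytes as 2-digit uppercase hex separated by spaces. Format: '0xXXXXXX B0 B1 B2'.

Sextets: Q=16, C=2, z=51, /=63
24-bit: (16<<18) | (2<<12) | (51<<6) | 63
      = 0x400000 | 0x002000 | 0x000CC0 | 0x00003F
      = 0x402CFF
Bytes: (v>>16)&0xFF=40, (v>>8)&0xFF=2C, v&0xFF=FF

Answer: 0x402CFF 40 2C FF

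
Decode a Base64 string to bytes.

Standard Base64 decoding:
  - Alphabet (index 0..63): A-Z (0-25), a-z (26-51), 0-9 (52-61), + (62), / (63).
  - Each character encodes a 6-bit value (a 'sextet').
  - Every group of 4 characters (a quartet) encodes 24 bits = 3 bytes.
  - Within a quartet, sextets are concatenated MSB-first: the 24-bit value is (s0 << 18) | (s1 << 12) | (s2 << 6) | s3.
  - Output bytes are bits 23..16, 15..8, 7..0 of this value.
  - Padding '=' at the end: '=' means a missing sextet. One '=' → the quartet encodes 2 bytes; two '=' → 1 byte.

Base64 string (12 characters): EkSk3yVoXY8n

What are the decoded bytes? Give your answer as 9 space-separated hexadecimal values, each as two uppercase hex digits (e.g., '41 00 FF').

Answer: 12 44 A4 DF 25 68 5D 8F 27

Derivation:
After char 0 ('E'=4): chars_in_quartet=1 acc=0x4 bytes_emitted=0
After char 1 ('k'=36): chars_in_quartet=2 acc=0x124 bytes_emitted=0
After char 2 ('S'=18): chars_in_quartet=3 acc=0x4912 bytes_emitted=0
After char 3 ('k'=36): chars_in_quartet=4 acc=0x1244A4 -> emit 12 44 A4, reset; bytes_emitted=3
After char 4 ('3'=55): chars_in_quartet=1 acc=0x37 bytes_emitted=3
After char 5 ('y'=50): chars_in_quartet=2 acc=0xDF2 bytes_emitted=3
After char 6 ('V'=21): chars_in_quartet=3 acc=0x37C95 bytes_emitted=3
After char 7 ('o'=40): chars_in_quartet=4 acc=0xDF2568 -> emit DF 25 68, reset; bytes_emitted=6
After char 8 ('X'=23): chars_in_quartet=1 acc=0x17 bytes_emitted=6
After char 9 ('Y'=24): chars_in_quartet=2 acc=0x5D8 bytes_emitted=6
After char 10 ('8'=60): chars_in_quartet=3 acc=0x1763C bytes_emitted=6
After char 11 ('n'=39): chars_in_quartet=4 acc=0x5D8F27 -> emit 5D 8F 27, reset; bytes_emitted=9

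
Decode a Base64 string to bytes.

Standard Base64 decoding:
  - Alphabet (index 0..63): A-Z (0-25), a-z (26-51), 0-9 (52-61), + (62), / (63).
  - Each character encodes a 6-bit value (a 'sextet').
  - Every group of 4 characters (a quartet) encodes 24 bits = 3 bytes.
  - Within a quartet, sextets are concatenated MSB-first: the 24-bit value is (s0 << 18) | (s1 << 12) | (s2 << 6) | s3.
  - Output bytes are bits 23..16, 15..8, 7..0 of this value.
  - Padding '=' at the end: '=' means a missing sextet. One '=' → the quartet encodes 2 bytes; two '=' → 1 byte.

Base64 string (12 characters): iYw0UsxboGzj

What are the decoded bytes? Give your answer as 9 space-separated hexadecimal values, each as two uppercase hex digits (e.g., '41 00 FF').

After char 0 ('i'=34): chars_in_quartet=1 acc=0x22 bytes_emitted=0
After char 1 ('Y'=24): chars_in_quartet=2 acc=0x898 bytes_emitted=0
After char 2 ('w'=48): chars_in_quartet=3 acc=0x22630 bytes_emitted=0
After char 3 ('0'=52): chars_in_quartet=4 acc=0x898C34 -> emit 89 8C 34, reset; bytes_emitted=3
After char 4 ('U'=20): chars_in_quartet=1 acc=0x14 bytes_emitted=3
After char 5 ('s'=44): chars_in_quartet=2 acc=0x52C bytes_emitted=3
After char 6 ('x'=49): chars_in_quartet=3 acc=0x14B31 bytes_emitted=3
After char 7 ('b'=27): chars_in_quartet=4 acc=0x52CC5B -> emit 52 CC 5B, reset; bytes_emitted=6
After char 8 ('o'=40): chars_in_quartet=1 acc=0x28 bytes_emitted=6
After char 9 ('G'=6): chars_in_quartet=2 acc=0xA06 bytes_emitted=6
After char 10 ('z'=51): chars_in_quartet=3 acc=0x281B3 bytes_emitted=6
After char 11 ('j'=35): chars_in_quartet=4 acc=0xA06CE3 -> emit A0 6C E3, reset; bytes_emitted=9

Answer: 89 8C 34 52 CC 5B A0 6C E3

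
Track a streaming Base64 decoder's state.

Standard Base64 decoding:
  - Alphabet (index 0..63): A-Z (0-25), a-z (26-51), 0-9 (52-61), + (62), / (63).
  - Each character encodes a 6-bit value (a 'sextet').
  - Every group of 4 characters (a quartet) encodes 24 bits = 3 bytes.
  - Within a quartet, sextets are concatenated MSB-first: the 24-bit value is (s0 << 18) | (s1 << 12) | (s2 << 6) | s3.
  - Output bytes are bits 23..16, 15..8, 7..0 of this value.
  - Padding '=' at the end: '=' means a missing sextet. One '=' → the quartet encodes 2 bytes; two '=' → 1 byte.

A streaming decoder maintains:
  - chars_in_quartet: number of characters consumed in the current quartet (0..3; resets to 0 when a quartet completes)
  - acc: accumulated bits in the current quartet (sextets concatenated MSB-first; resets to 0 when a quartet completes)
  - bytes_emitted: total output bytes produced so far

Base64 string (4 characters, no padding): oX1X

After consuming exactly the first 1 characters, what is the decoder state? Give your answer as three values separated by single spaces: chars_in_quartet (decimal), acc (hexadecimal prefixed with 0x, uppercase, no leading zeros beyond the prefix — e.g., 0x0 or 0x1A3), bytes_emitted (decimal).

Answer: 1 0x28 0

Derivation:
After char 0 ('o'=40): chars_in_quartet=1 acc=0x28 bytes_emitted=0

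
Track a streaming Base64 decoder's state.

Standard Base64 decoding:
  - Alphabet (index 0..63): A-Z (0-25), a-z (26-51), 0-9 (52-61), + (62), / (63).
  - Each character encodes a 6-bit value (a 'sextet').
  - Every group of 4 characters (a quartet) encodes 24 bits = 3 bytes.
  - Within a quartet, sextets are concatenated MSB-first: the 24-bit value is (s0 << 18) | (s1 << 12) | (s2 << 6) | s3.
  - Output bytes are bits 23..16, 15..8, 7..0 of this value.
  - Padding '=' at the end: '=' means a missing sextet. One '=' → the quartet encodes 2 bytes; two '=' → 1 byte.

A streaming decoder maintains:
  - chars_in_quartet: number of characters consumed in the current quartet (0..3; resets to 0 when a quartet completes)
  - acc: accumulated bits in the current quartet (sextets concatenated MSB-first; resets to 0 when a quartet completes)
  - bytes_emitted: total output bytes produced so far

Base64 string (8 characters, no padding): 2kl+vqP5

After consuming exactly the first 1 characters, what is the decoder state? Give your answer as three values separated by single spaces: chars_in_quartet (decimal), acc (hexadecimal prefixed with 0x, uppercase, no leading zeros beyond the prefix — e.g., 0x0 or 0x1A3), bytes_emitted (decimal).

After char 0 ('2'=54): chars_in_quartet=1 acc=0x36 bytes_emitted=0

Answer: 1 0x36 0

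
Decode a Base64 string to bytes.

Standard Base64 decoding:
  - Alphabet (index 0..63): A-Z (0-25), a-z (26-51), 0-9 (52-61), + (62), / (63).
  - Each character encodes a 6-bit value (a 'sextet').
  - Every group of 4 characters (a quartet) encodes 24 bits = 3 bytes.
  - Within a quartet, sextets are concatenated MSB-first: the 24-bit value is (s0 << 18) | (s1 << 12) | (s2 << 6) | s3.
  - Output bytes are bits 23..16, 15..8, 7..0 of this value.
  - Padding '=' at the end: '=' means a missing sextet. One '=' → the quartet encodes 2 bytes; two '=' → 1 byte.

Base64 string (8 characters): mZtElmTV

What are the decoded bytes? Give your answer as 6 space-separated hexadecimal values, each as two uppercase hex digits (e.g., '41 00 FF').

Answer: 99 9B 44 96 64 D5

Derivation:
After char 0 ('m'=38): chars_in_quartet=1 acc=0x26 bytes_emitted=0
After char 1 ('Z'=25): chars_in_quartet=2 acc=0x999 bytes_emitted=0
After char 2 ('t'=45): chars_in_quartet=3 acc=0x2666D bytes_emitted=0
After char 3 ('E'=4): chars_in_quartet=4 acc=0x999B44 -> emit 99 9B 44, reset; bytes_emitted=3
After char 4 ('l'=37): chars_in_quartet=1 acc=0x25 bytes_emitted=3
After char 5 ('m'=38): chars_in_quartet=2 acc=0x966 bytes_emitted=3
After char 6 ('T'=19): chars_in_quartet=3 acc=0x25993 bytes_emitted=3
After char 7 ('V'=21): chars_in_quartet=4 acc=0x9664D5 -> emit 96 64 D5, reset; bytes_emitted=6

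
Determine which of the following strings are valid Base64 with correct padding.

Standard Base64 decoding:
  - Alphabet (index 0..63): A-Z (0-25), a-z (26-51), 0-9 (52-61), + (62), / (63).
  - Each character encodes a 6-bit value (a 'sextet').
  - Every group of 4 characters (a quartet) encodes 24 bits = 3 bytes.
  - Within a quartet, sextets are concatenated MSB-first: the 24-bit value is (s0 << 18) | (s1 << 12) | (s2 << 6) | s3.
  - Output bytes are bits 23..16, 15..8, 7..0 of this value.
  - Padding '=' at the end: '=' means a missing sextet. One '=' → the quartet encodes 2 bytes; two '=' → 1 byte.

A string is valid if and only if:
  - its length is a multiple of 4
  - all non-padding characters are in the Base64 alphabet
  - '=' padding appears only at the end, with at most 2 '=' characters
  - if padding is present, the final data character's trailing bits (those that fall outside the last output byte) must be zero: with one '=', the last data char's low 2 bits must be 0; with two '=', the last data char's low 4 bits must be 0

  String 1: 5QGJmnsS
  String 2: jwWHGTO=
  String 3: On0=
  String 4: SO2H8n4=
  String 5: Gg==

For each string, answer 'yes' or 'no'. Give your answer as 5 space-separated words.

String 1: '5QGJmnsS' → valid
String 2: 'jwWHGTO=' → invalid (bad trailing bits)
String 3: 'On0=' → valid
String 4: 'SO2H8n4=' → valid
String 5: 'Gg==' → valid

Answer: yes no yes yes yes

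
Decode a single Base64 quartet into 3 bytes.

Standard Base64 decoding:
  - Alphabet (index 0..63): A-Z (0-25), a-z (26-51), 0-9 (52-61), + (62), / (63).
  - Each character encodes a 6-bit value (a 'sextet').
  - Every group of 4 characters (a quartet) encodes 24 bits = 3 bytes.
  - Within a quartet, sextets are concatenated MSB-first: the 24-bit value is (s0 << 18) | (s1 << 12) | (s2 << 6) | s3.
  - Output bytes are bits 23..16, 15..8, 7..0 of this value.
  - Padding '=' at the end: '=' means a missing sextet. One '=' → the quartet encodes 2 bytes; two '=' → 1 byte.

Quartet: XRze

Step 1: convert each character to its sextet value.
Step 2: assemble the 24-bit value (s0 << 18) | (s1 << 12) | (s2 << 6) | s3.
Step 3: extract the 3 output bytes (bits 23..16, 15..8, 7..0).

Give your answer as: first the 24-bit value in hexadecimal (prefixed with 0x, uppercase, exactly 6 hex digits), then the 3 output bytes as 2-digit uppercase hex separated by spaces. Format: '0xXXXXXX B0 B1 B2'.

Sextets: X=23, R=17, z=51, e=30
24-bit: (23<<18) | (17<<12) | (51<<6) | 30
      = 0x5C0000 | 0x011000 | 0x000CC0 | 0x00001E
      = 0x5D1CDE
Bytes: (v>>16)&0xFF=5D, (v>>8)&0xFF=1C, v&0xFF=DE

Answer: 0x5D1CDE 5D 1C DE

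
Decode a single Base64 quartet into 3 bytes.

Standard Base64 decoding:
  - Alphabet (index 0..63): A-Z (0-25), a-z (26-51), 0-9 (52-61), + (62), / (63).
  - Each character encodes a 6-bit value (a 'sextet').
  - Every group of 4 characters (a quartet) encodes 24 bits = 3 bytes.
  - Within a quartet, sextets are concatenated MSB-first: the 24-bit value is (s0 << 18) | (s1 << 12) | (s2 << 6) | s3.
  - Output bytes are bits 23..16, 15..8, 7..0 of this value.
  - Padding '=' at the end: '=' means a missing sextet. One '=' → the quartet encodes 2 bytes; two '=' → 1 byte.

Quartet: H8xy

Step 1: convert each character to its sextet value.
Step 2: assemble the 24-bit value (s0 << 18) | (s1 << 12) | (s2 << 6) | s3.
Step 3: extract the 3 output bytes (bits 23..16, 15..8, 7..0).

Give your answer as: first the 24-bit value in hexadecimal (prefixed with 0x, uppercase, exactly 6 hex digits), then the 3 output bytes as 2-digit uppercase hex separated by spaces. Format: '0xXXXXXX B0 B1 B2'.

Answer: 0x1FCC72 1F CC 72

Derivation:
Sextets: H=7, 8=60, x=49, y=50
24-bit: (7<<18) | (60<<12) | (49<<6) | 50
      = 0x1C0000 | 0x03C000 | 0x000C40 | 0x000032
      = 0x1FCC72
Bytes: (v>>16)&0xFF=1F, (v>>8)&0xFF=CC, v&0xFF=72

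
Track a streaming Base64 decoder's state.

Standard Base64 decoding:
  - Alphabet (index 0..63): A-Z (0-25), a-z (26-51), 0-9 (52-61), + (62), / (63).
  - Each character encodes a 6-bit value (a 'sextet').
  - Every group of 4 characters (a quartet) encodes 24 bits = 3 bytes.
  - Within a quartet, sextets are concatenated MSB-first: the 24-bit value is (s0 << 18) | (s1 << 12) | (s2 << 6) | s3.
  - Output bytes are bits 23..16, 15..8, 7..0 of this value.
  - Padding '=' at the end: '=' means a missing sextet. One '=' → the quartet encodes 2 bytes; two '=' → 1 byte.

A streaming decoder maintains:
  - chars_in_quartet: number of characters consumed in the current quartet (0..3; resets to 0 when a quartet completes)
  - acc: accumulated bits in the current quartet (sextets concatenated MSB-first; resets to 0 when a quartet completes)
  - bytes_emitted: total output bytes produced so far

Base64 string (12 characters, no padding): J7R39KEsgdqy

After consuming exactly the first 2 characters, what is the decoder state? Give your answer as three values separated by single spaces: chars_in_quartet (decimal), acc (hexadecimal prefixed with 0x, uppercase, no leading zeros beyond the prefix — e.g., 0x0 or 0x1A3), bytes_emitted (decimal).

After char 0 ('J'=9): chars_in_quartet=1 acc=0x9 bytes_emitted=0
After char 1 ('7'=59): chars_in_quartet=2 acc=0x27B bytes_emitted=0

Answer: 2 0x27B 0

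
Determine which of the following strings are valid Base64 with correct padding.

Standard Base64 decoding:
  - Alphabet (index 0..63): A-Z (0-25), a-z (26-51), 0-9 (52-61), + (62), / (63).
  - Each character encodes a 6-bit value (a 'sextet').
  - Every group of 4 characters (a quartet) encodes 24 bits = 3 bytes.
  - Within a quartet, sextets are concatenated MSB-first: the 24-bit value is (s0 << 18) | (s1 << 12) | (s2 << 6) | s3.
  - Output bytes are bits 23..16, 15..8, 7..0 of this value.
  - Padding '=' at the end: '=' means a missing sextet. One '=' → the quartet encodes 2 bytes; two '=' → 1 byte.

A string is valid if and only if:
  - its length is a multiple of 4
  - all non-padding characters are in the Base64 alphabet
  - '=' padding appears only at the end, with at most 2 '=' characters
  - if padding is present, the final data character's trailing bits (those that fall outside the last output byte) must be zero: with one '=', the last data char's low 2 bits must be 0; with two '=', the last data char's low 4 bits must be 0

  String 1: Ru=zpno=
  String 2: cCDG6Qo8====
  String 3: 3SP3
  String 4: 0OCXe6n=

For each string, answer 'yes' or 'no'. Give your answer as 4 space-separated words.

String 1: 'Ru=zpno=' → invalid (bad char(s): ['=']; '=' in middle)
String 2: 'cCDG6Qo8====' → invalid (4 pad chars (max 2))
String 3: '3SP3' → valid
String 4: '0OCXe6n=' → invalid (bad trailing bits)

Answer: no no yes no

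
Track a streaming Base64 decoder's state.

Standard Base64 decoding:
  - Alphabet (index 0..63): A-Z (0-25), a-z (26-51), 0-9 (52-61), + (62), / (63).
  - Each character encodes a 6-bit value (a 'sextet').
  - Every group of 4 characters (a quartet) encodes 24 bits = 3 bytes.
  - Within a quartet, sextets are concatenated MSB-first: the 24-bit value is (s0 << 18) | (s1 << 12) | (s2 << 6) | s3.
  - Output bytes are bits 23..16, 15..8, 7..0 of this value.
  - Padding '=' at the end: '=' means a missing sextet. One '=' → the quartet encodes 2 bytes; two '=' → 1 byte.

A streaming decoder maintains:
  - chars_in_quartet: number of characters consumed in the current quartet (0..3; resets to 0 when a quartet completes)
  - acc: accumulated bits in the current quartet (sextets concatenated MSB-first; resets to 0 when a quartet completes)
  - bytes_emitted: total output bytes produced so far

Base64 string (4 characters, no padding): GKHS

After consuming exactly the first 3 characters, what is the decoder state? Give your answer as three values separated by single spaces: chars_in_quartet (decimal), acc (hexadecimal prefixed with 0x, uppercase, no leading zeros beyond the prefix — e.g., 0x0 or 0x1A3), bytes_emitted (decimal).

After char 0 ('G'=6): chars_in_quartet=1 acc=0x6 bytes_emitted=0
After char 1 ('K'=10): chars_in_quartet=2 acc=0x18A bytes_emitted=0
After char 2 ('H'=7): chars_in_quartet=3 acc=0x6287 bytes_emitted=0

Answer: 3 0x6287 0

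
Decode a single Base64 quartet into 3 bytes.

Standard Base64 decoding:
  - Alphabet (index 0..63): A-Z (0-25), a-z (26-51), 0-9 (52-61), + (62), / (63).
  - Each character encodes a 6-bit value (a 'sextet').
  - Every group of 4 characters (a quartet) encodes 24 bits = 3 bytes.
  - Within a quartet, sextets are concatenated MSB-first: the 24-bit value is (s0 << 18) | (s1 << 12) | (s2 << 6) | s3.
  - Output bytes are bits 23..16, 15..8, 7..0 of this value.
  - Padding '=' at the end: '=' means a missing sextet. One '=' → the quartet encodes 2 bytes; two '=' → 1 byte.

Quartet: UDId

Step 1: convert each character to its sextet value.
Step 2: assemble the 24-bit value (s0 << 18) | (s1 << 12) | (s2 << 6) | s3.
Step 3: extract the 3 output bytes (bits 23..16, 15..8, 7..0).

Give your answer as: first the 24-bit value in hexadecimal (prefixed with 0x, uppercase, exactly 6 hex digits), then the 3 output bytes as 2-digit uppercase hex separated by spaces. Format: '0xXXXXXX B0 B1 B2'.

Answer: 0x50321D 50 32 1D

Derivation:
Sextets: U=20, D=3, I=8, d=29
24-bit: (20<<18) | (3<<12) | (8<<6) | 29
      = 0x500000 | 0x003000 | 0x000200 | 0x00001D
      = 0x50321D
Bytes: (v>>16)&0xFF=50, (v>>8)&0xFF=32, v&0xFF=1D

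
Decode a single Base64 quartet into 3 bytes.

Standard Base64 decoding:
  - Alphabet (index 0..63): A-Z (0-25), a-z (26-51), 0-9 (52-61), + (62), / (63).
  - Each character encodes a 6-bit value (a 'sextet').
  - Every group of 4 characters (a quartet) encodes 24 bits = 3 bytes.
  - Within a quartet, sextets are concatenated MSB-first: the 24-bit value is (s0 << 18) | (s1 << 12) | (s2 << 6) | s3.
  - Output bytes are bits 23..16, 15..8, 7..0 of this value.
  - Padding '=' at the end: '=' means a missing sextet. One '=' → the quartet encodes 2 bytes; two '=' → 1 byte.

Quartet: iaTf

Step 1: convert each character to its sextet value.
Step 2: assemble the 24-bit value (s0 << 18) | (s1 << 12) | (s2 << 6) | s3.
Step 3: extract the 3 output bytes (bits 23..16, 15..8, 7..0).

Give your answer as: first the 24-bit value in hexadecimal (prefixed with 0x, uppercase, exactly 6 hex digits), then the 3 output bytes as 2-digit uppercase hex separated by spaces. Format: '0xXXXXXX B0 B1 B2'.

Answer: 0x89A4DF 89 A4 DF

Derivation:
Sextets: i=34, a=26, T=19, f=31
24-bit: (34<<18) | (26<<12) | (19<<6) | 31
      = 0x880000 | 0x01A000 | 0x0004C0 | 0x00001F
      = 0x89A4DF
Bytes: (v>>16)&0xFF=89, (v>>8)&0xFF=A4, v&0xFF=DF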